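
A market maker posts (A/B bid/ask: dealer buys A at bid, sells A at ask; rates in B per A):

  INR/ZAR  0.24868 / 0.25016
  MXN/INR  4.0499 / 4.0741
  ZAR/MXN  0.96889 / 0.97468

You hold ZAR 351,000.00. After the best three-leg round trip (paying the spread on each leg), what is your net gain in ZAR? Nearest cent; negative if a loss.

Net profit: ZAR 2,342.20

Best loop ZAR → INR → MXN → ZAR:
ZAR 351,000.00 ÷ 0.25016 (buy INR at ask) = INR 1,403,102.01
INR 1,403,102.01 ÷ 4.0741 (buy MXN at ask) = MXN 344,395.58
MXN 344,395.58 ÷ 0.97468 (buy ZAR at ask) = ZAR 353,342.20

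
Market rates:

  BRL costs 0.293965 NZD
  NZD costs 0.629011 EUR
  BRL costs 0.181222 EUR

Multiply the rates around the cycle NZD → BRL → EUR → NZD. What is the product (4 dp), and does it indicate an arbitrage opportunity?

Around NZD → BRL → EUR → NZD: 1 ÷ 0.293965 × 0.181222 ÷ 0.629011 = 0.980070
Product < 1; profitable direction is NZD → EUR → BRL → NZD.

0.9801 (arbitrage exists)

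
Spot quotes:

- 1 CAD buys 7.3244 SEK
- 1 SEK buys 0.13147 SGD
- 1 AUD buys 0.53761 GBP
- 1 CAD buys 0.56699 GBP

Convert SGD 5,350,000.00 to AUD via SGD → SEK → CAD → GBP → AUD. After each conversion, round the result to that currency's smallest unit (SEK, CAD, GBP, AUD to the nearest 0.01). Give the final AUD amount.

SGD 5,350,000.00 ÷ 0.13147 = SEK 40,693,694.38
SEK 40,693,694.38 ÷ 7.3244 = CAD 5,555,908.25
CAD 5,555,908.25 × 0.56699 = GBP 3,150,144.42
GBP 3,150,144.42 ÷ 0.53761 = AUD 5,859,534.64

AUD 5,859,534.64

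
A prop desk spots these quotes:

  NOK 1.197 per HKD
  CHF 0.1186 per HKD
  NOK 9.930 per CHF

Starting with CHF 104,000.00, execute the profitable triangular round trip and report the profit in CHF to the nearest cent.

Profitable loop is CHF → HKD → NOK → CHF:
CHF 104,000.00 ÷ 0.1186 = HKD 876,897.13
HKD 876,897.13 × 1.197 = NOK 1,049,645.87
NOK 1,049,645.87 ÷ 9.930 = CHF 105,704.52
Profit = CHF 105,704.52 − CHF 104,000.00

Profit: CHF 1,704.52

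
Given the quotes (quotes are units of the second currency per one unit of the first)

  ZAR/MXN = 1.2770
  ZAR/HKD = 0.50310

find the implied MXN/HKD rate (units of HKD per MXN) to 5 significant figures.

1 MXN ÷ 1.2770 = 0.783085 ZAR
0.783085 ZAR × 0.50310 = 0.39397 HKD

MXN/HKD = 0.39397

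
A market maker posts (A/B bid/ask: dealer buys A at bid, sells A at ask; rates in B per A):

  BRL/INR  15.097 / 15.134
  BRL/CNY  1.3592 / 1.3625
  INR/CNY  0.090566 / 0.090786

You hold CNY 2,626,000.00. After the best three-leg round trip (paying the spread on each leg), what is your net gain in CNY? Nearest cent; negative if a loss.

Best loop CNY → BRL → INR → CNY:
CNY 2,626,000.00 ÷ 1.3625 (buy BRL at ask) = BRL 1,927,339.45
BRL 1,927,339.45 × 15.097 (sell BRL at bid) = INR 29,097,043.67
INR 29,097,043.67 × 0.090566 (sell INR at bid) = CNY 2,635,202.86

Net profit: CNY 9,202.86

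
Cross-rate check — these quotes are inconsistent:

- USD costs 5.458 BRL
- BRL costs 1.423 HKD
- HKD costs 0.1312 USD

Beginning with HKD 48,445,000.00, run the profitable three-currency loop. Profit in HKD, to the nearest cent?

Profit: HKD 920,237.04

Profitable loop is HKD → USD → BRL → HKD:
HKD 48,445,000.00 × 0.1312 = USD 6,355,984.00
USD 6,355,984.00 × 5.458 = BRL 34,690,960.67
BRL 34,690,960.67 × 1.423 = HKD 49,365,237.04
Profit = HKD 49,365,237.04 − HKD 48,445,000.00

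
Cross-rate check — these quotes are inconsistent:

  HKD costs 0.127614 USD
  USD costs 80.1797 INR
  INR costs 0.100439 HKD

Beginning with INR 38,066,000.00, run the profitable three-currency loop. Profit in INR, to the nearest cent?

Profit: INR 1,054,317.60

Profitable loop is INR → HKD → USD → INR:
INR 38,066,000.00 × 0.100439 = HKD 3,823,310.97
HKD 3,823,310.97 × 0.127614 = USD 487,908.01
USD 487,908.01 × 80.1797 = INR 39,120,317.60
Profit = INR 39,120,317.60 − INR 38,066,000.00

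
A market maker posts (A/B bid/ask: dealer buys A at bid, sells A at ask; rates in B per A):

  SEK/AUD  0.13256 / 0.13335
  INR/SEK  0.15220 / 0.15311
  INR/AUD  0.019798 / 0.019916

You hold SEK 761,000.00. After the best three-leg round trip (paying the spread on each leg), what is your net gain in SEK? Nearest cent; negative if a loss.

Best loop SEK → AUD → INR → SEK:
SEK 761,000.00 × 0.13256 (sell SEK at bid) = AUD 100,878.16
AUD 100,878.16 ÷ 0.019916 (buy INR at ask) = INR 5,065,181.76
INR 5,065,181.76 × 0.15220 (sell INR at bid) = SEK 770,920.66

Net profit: SEK 9,920.66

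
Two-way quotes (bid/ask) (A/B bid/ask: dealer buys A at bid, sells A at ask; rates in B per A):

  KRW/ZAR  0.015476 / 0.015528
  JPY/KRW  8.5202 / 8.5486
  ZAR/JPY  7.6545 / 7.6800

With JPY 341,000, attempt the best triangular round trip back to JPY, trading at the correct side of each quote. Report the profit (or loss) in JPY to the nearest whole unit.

Net profit: JPY 3,175

Best loop JPY → KRW → ZAR → JPY:
JPY 341,000 × 8.5202 (sell JPY at bid) = KRW 2,905,388
KRW 2,905,388 × 0.015476 (sell KRW at bid) = ZAR 44,963.79
ZAR 44,963.79 × 7.6545 (sell ZAR at bid) = JPY 344,175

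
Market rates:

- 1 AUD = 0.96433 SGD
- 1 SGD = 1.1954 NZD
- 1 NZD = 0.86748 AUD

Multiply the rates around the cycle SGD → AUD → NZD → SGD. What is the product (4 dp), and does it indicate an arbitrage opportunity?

1.0000 (no arbitrage)

Around SGD → AUD → NZD → SGD: 1 ÷ 0.96433 ÷ 0.86748 ÷ 1.1954 = 1.000004
Product ≈ 1 (deviation 0.000%, within rounding noise).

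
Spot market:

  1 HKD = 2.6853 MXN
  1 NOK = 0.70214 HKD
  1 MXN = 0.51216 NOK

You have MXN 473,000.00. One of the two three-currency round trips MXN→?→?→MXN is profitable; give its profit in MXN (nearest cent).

Profitable loop is MXN → HKD → NOK → MXN:
MXN 473,000.00 ÷ 2.6853 = HKD 176,144.19
HKD 176,144.19 ÷ 0.70214 = NOK 250,867.62
NOK 250,867.62 ÷ 0.51216 = MXN 489,822.76
Profit = MXN 489,822.76 − MXN 473,000.00

Profit: MXN 16,822.76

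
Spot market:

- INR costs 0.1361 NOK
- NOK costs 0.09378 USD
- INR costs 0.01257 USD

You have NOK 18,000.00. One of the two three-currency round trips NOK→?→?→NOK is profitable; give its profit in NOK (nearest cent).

Profitable loop is NOK → USD → INR → NOK:
NOK 18,000.00 × 0.09378 = USD 1,688.04
USD 1,688.04 ÷ 0.01257 = INR 134,291.17
INR 134,291.17 × 0.1361 = NOK 18,277.03
Profit = NOK 18,277.03 − NOK 18,000.00

Profit: NOK 277.03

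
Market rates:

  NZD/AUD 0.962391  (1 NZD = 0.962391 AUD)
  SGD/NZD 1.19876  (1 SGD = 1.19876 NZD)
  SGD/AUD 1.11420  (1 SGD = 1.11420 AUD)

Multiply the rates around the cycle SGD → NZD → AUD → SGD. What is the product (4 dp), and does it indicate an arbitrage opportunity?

Around SGD → NZD → AUD → SGD: 1 × 1.19876 × 0.962391 ÷ 1.11420 = 1.035430
Product > 1; profitable direction is SGD → NZD → AUD → SGD.

1.0354 (arbitrage exists)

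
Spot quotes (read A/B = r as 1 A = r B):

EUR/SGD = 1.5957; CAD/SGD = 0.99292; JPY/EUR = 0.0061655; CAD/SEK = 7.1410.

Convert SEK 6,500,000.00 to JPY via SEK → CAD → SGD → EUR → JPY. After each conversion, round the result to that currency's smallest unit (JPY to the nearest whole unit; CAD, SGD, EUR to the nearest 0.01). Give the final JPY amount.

SEK 6,500,000.00 ÷ 7.1410 = CAD 910,236.66
CAD 910,236.66 × 0.99292 = SGD 903,792.18
SGD 903,792.18 ÷ 1.5957 = EUR 566,392.29
EUR 566,392.29 ÷ 0.0061655 = JPY 91,864,778

JPY 91,864,778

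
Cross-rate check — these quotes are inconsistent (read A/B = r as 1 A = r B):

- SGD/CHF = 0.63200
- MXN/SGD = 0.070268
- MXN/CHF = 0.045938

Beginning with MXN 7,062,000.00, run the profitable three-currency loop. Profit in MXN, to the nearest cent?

Profitable loop is MXN → CHF → SGD → MXN:
MXN 7,062,000.00 × 0.045938 = CHF 324,414.16
CHF 324,414.16 ÷ 0.63200 = SGD 513,313.54
SGD 513,313.54 ÷ 0.070268 = MXN 7,305,082.51
Profit = MXN 7,305,082.51 − MXN 7,062,000.00

Profit: MXN 243,082.51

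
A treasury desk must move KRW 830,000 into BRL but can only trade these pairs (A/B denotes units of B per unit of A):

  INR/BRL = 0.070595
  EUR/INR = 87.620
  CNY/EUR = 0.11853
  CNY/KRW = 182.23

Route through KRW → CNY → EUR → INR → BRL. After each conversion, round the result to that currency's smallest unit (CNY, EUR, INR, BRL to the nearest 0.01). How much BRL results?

KRW 830,000 ÷ 182.23 = CNY 4,554.68
CNY 4,554.68 × 0.11853 = EUR 539.87
EUR 539.87 × 87.620 = INR 47,303.41
INR 47,303.41 × 0.070595 = BRL 3,339.38

BRL 3,339.38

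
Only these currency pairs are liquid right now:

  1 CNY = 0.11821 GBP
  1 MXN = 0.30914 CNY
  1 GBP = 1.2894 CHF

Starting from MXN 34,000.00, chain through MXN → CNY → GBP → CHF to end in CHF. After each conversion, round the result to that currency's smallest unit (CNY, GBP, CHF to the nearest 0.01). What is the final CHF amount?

CHF 1,602.05

MXN 34,000.00 × 0.30914 = CNY 10,510.76
CNY 10,510.76 × 0.11821 = GBP 1,242.48
GBP 1,242.48 × 1.2894 = CHF 1,602.05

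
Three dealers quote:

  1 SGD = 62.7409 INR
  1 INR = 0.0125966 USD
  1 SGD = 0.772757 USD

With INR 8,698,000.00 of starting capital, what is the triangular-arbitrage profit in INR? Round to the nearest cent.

Profitable loop is INR → USD → SGD → INR:
INR 8,698,000.00 × 0.0125966 = USD 109,565.23
USD 109,565.23 ÷ 0.772757 = SGD 141,784.84
SGD 141,784.84 × 62.7409 = INR 8,895,708.40
Profit = INR 8,895,708.40 − INR 8,698,000.00

Profit: INR 197,708.40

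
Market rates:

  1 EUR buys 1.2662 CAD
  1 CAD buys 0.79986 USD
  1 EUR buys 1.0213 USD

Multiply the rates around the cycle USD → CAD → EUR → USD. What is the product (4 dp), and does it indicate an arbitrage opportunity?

Around USD → CAD → EUR → USD: 1 ÷ 0.79986 ÷ 1.2662 × 1.0213 = 1.008410
Product > 1; profitable direction is USD → CAD → EUR → USD.

1.0084 (arbitrage exists)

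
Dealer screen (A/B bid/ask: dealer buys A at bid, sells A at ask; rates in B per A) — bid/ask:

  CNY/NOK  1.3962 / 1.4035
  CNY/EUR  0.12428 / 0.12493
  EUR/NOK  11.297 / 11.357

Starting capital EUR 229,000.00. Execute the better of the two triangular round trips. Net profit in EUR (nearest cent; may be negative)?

Net profit: EUR 80.14

Best loop EUR → NOK → CNY → EUR:
EUR 229,000.00 × 11.297 (sell EUR at bid) = NOK 2,587,013.00
NOK 2,587,013.00 ÷ 1.4035 (buy CNY at ask) = CNY 1,843,258.28
CNY 1,843,258.28 × 0.12428 (sell CNY at bid) = EUR 229,080.14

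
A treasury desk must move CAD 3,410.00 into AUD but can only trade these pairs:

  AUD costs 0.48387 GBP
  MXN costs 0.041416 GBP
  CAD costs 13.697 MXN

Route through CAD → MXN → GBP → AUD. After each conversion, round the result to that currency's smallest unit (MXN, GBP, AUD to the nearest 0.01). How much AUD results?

AUD 3,997.79

CAD 3,410.00 × 13.697 = MXN 46,706.77
MXN 46,706.77 × 0.041416 = GBP 1,934.41
GBP 1,934.41 ÷ 0.48387 = AUD 3,997.79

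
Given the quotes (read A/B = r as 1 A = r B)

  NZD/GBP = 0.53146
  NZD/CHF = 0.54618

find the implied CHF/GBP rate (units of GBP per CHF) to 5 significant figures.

1 CHF ÷ 0.54618 = 1.8309 NZD
1.8309 NZD × 0.53146 = 0.973049 GBP

CHF/GBP = 0.97305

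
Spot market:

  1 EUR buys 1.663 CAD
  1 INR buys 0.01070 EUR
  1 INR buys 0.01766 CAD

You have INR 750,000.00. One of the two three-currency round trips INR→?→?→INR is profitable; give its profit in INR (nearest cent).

Profitable loop is INR → EUR → CAD → INR:
INR 750,000.00 × 0.01070 = EUR 8,025.00
EUR 8,025.00 × 1.663 = CAD 13,345.58
CAD 13,345.58 ÷ 0.01766 = INR 755,695.07
Profit = INR 755,695.07 − INR 750,000.00

Profit: INR 5,695.07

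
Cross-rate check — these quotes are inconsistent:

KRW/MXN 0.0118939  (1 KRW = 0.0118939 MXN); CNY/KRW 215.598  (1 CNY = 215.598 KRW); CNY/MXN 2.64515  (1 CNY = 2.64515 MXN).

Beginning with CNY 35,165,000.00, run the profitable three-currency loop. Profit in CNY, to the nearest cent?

Profit: CNY 1,108,704.94

Profitable loop is CNY → MXN → KRW → CNY:
CNY 35,165,000.00 × 2.64515 = MXN 93,016,699.75
MXN 93,016,699.75 ÷ 0.0118939 = KRW 7,820,538,238
KRW 7,820,538,238 ÷ 215.598 = CNY 36,273,704.94
Profit = CNY 36,273,704.94 − CNY 35,165,000.00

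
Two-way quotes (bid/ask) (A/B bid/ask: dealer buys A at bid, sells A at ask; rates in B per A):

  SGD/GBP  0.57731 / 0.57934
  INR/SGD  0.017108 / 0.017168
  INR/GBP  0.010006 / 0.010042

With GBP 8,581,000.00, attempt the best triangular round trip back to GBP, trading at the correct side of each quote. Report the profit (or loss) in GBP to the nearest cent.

Net profit: GBP 51,670.82

Best loop GBP → SGD → INR → GBP:
GBP 8,581,000.00 ÷ 0.57934 (buy SGD at ask) = SGD 14,811,682.26
SGD 14,811,682.26 ÷ 0.017168 (buy INR at ask) = INR 862,749,432.61
INR 862,749,432.61 × 0.010006 (sell INR at bid) = GBP 8,632,670.82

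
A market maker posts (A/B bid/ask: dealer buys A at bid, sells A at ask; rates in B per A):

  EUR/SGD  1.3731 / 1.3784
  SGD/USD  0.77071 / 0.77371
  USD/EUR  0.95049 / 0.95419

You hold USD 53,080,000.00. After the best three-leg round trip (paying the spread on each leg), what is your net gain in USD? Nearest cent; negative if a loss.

Net profit: USD 311,439.17

Best loop USD → EUR → SGD → USD:
USD 53,080,000.00 × 0.95049 (sell USD at bid) = EUR 50,452,009.20
EUR 50,452,009.20 × 1.3731 (sell EUR at bid) = SGD 69,275,653.83
SGD 69,275,653.83 × 0.77071 (sell SGD at bid) = USD 53,391,439.17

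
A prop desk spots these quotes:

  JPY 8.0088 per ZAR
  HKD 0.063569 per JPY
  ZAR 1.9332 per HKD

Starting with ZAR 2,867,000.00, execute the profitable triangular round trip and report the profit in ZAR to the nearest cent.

Profit: ZAR 45,983.86

Profitable loop is ZAR → HKD → JPY → ZAR:
ZAR 2,867,000.00 ÷ 1.9332 = HKD 1,483,033.31
HKD 1,483,033.31 ÷ 0.063569 = JPY 23,329,505
JPY 23,329,505 ÷ 8.0088 = ZAR 2,912,983.86
Profit = ZAR 2,912,983.86 − ZAR 2,867,000.00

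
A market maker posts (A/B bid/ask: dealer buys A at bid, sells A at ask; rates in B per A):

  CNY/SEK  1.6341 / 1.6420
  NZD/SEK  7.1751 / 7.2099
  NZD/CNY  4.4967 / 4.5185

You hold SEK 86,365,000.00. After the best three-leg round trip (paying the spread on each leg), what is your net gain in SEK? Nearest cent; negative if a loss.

Net profit: SEK 1,654,942.50

Best loop SEK → NZD → CNY → SEK:
SEK 86,365,000.00 ÷ 7.2099 (buy NZD at ask) = NZD 11,978,668.22
NZD 11,978,668.22 × 4.4967 (sell NZD at bid) = CNY 53,864,477.39
CNY 53,864,477.39 × 1.6341 (sell CNY at bid) = SEK 88,019,942.50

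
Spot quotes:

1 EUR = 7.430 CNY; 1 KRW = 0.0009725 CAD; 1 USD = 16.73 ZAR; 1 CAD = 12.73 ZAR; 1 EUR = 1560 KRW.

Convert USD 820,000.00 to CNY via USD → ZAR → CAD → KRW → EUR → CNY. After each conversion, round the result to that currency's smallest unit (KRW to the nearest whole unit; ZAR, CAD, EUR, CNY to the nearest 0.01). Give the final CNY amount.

CNY 5,277,837.27

USD 820,000.00 × 16.73 = ZAR 13,718,600.00
ZAR 13,718,600.00 ÷ 12.73 = CAD 1,077,659.07
CAD 1,077,659.07 ÷ 0.0009725 = KRW 1,108,132,720
KRW 1,108,132,720 ÷ 1560 = EUR 710,341.49
EUR 710,341.49 × 7.430 = CNY 5,277,837.27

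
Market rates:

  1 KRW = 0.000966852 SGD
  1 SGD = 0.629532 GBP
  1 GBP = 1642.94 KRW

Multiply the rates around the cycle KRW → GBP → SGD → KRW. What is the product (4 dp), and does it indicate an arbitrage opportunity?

Around KRW → GBP → SGD → KRW: 1 ÷ 1642.94 ÷ 0.629532 ÷ 0.000966852 = 1.000001
Product ≈ 1 (deviation 0.000%, within rounding noise).

1.0000 (no arbitrage)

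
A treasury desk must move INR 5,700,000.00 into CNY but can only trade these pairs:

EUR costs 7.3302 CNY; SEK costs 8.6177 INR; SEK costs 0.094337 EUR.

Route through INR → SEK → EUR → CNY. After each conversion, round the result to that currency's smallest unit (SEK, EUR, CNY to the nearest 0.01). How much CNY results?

INR 5,700,000.00 ÷ 8.6177 = SEK 661,429.38
SEK 661,429.38 × 0.094337 = EUR 62,397.26
EUR 62,397.26 × 7.3302 = CNY 457,384.40

CNY 457,384.40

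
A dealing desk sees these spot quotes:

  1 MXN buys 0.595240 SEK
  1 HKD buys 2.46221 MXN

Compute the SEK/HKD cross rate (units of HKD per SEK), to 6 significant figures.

SEK/HKD = 0.682312

1 SEK ÷ 0.595240 = 1.67999 MXN
1.67999 MXN ÷ 2.46221 = 0.682312 HKD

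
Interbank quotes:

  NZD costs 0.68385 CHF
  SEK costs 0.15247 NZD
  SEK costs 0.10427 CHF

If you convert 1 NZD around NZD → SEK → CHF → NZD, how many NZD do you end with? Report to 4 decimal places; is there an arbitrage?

1.0000 (no arbitrage)

Around NZD → SEK → CHF → NZD: 1 ÷ 0.15247 × 0.10427 ÷ 0.68385 = 1.000033
Product ≈ 1 (deviation 0.003%, within rounding noise).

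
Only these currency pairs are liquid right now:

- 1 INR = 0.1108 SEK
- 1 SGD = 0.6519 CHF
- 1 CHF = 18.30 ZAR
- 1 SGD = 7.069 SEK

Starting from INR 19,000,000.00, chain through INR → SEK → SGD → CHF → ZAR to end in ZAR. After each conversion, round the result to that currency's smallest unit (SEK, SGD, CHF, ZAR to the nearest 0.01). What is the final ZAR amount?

INR 19,000,000.00 × 0.1108 = SEK 2,105,200.00
SEK 2,105,200.00 ÷ 7.069 = SGD 297,807.33
SGD 297,807.33 × 0.6519 = CHF 194,140.60
CHF 194,140.60 × 18.30 = ZAR 3,552,772.98

ZAR 3,552,772.98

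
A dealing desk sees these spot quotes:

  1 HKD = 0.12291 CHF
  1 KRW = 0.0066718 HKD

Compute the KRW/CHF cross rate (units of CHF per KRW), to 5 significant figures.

1 KRW × 0.0066718 = 0.0066718 HKD
0.0066718 HKD × 0.12291 = 0.000820031 CHF

KRW/CHF = 0.00082003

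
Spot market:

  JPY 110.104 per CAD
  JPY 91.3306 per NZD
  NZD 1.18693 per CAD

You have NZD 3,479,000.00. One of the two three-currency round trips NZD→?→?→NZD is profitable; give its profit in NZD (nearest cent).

Profitable loop is NZD → CAD → JPY → NZD:
NZD 3,479,000.00 ÷ 1.18693 = CAD 2,931,091.13
CAD 2,931,091.13 × 110.104 = JPY 322,724,858
JPY 322,724,858 ÷ 91.3306 = NZD 3,533,589.60
Profit = NZD 3,533,589.60 − NZD 3,479,000.00

Profit: NZD 54,589.60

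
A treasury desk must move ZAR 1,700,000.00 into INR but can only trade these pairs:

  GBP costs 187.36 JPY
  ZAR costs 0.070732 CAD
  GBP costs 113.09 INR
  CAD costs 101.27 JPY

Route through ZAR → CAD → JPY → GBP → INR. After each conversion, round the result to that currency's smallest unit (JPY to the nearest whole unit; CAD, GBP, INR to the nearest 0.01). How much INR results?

INR 7,350,095.69

ZAR 1,700,000.00 × 0.070732 = CAD 120,244.40
CAD 120,244.40 × 101.27 = JPY 12,177,150
JPY 12,177,150 ÷ 187.36 = GBP 64,993.33
GBP 64,993.33 × 113.09 = INR 7,350,095.69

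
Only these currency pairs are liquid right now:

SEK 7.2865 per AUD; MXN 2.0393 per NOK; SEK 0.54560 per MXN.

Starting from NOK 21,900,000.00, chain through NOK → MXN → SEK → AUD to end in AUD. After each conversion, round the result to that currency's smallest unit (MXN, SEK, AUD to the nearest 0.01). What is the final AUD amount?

AUD 3,344,110.55

NOK 21,900,000.00 × 2.0393 = MXN 44,660,670.00
MXN 44,660,670.00 × 0.54560 = SEK 24,366,861.55
SEK 24,366,861.55 ÷ 7.2865 = AUD 3,344,110.55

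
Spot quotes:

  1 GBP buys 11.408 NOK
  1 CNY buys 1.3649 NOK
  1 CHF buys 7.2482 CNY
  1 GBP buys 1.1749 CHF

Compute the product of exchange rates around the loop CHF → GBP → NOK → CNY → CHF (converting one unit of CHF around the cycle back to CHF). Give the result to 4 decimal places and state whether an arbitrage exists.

Around CHF → GBP → NOK → CNY → CHF: 1 ÷ 1.1749 × 11.408 ÷ 1.3649 ÷ 7.2482 = 0.981471
Product < 1; profitable direction is CHF → CNY → NOK → GBP → CHF.

0.9815 (arbitrage exists)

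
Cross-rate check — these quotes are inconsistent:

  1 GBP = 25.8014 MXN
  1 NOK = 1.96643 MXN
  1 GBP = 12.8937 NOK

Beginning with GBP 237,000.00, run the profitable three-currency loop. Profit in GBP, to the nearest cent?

Profitable loop is GBP → MXN → NOK → GBP:
GBP 237,000.00 × 25.8014 = MXN 6,114,931.80
MXN 6,114,931.80 ÷ 1.96643 = NOK 3,109,661.57
NOK 3,109,661.57 ÷ 12.8937 = GBP 241,176.82
Profit = GBP 241,176.82 − GBP 237,000.00

Profit: GBP 4,176.82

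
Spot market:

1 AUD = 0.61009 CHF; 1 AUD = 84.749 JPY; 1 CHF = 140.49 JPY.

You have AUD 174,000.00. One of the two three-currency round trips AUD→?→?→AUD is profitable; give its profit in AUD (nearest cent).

Profit: AUD 1,976.22

Profitable loop is AUD → CHF → JPY → AUD:
AUD 174,000.00 × 0.61009 = CHF 106,155.66
CHF 106,155.66 × 140.49 = JPY 14,913,809
JPY 14,913,809 ÷ 84.749 = AUD 175,976.22
Profit = AUD 175,976.22 − AUD 174,000.00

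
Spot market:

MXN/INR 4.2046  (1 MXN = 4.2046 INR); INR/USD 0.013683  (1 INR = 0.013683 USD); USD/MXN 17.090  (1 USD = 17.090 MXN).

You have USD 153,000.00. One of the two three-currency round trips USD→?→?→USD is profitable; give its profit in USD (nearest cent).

Profitable loop is USD → INR → MXN → USD:
USD 153,000.00 ÷ 0.013683 = INR 11,181,758.39
INR 11,181,758.39 ÷ 4.2046 = MXN 2,659,410.74
MXN 2,659,410.74 ÷ 17.090 = USD 155,612.10
Profit = USD 155,612.10 − USD 153,000.00

Profit: USD 2,612.10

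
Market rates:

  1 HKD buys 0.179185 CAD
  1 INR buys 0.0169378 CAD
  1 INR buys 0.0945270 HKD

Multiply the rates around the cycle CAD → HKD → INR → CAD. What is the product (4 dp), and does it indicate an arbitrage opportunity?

1.0000 (no arbitrage)

Around CAD → HKD → INR → CAD: 1 ÷ 0.179185 ÷ 0.0945270 × 0.0169378 = 0.999999
Product ≈ 1 (deviation 0.000%, within rounding noise).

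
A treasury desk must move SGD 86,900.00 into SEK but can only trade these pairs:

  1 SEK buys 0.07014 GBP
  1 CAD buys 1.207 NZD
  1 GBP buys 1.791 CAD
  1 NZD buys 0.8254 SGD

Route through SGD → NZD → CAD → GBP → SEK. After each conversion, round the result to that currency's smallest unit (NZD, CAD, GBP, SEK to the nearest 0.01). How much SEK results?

SGD 86,900.00 ÷ 0.8254 = NZD 105,282.29
NZD 105,282.29 ÷ 1.207 = CAD 87,226.42
CAD 87,226.42 ÷ 1.791 = GBP 48,702.64
GBP 48,702.64 ÷ 0.07014 = SEK 694,363.27

SEK 694,363.27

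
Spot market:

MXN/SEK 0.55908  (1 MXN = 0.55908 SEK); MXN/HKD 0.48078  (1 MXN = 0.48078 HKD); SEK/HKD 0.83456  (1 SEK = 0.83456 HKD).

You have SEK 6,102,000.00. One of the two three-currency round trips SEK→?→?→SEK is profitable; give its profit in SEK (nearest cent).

Profitable loop is SEK → MXN → HKD → SEK:
SEK 6,102,000.00 ÷ 0.55908 = MXN 10,914,359.30
MXN 10,914,359.30 × 0.48078 = HKD 5,247,405.67
HKD 5,247,405.67 ÷ 0.83456 = SEK 6,287,631.41
Profit = SEK 6,287,631.41 − SEK 6,102,000.00

Profit: SEK 185,631.41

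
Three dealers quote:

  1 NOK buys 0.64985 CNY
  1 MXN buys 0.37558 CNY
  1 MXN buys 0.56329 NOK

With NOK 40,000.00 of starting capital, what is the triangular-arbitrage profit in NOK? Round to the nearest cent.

Profitable loop is NOK → MXN → CNY → NOK:
NOK 40,000.00 ÷ 0.56329 = MXN 71,011.38
MXN 71,011.38 × 0.37558 = CNY 26,670.45
CNY 26,670.45 ÷ 0.64985 = NOK 41,040.94
Profit = NOK 41,040.94 − NOK 40,000.00

Profit: NOK 1,040.94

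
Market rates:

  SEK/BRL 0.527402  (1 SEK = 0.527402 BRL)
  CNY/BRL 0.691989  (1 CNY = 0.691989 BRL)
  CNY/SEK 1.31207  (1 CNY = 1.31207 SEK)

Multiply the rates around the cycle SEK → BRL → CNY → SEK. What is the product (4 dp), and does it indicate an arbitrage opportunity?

1.0000 (no arbitrage)

Around SEK → BRL → CNY → SEK: 1 × 0.527402 ÷ 0.691989 × 1.31207 = 0.999999
Product ≈ 1 (deviation 0.000%, within rounding noise).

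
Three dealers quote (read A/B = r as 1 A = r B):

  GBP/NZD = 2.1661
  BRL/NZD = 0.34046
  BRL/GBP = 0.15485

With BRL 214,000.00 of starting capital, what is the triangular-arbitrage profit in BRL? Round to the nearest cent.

Profitable loop is BRL → NZD → GBP → BRL:
BRL 214,000.00 × 0.34046 = NZD 72,858.44
NZD 72,858.44 ÷ 2.1661 = GBP 33,635.77
GBP 33,635.77 ÷ 0.15485 = BRL 217,215.17
Profit = BRL 217,215.17 − BRL 214,000.00

Profit: BRL 3,215.17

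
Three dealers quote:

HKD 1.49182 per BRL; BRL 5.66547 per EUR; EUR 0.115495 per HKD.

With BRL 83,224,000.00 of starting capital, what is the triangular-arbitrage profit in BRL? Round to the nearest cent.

Profitable loop is BRL → EUR → HKD → BRL:
BRL 83,224,000.00 ÷ 5.66547 = EUR 14,689,690.35
EUR 14,689,690.35 ÷ 0.115495 = HKD 127,188,972.27
HKD 127,188,972.27 ÷ 1.49182 = BRL 85,257,586.22
Profit = BRL 85,257,586.22 − BRL 83,224,000.00

Profit: BRL 2,033,586.22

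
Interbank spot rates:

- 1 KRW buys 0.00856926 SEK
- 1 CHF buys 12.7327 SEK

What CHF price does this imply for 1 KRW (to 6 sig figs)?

1 KRW × 0.00856926 = 0.00856926 SEK
0.00856926 SEK ÷ 12.7327 = 0.000673012 CHF

KRW/CHF = 0.000673012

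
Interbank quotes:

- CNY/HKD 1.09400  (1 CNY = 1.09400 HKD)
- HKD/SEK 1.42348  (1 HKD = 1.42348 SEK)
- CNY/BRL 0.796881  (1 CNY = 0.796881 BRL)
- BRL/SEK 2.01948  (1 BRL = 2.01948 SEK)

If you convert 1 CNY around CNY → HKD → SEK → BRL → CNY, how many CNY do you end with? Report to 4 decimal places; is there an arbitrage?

Around CNY → HKD → SEK → BRL → CNY: 1 × 1.09400 × 1.42348 ÷ 2.01948 ÷ 0.796881 = 0.967689
Product < 1; profitable direction is CNY → BRL → SEK → HKD → CNY.

0.9677 (arbitrage exists)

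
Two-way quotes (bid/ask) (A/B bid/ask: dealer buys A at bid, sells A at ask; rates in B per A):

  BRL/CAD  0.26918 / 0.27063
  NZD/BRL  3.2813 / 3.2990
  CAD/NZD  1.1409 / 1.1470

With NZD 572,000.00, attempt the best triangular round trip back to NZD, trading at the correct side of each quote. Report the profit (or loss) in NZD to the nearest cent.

Net profit: NZD 4,411.10

Best loop NZD → BRL → CAD → NZD:
NZD 572,000.00 × 3.2813 (sell NZD at bid) = BRL 1,876,903.60
BRL 1,876,903.60 × 0.26918 (sell BRL at bid) = CAD 505,224.91
CAD 505,224.91 × 1.1409 (sell CAD at bid) = NZD 576,411.10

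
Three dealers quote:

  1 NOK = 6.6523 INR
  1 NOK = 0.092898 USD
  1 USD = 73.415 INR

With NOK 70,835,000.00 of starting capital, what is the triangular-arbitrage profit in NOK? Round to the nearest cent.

Profitable loop is NOK → USD → INR → NOK:
NOK 70,835,000.00 × 0.092898 = USD 6,580,429.83
USD 6,580,429.83 × 73.415 = INR 483,102,255.97
INR 483,102,255.97 ÷ 6.6523 = NOK 72,621,838.46
Profit = NOK 72,621,838.46 − NOK 70,835,000.00

Profit: NOK 1,786,838.46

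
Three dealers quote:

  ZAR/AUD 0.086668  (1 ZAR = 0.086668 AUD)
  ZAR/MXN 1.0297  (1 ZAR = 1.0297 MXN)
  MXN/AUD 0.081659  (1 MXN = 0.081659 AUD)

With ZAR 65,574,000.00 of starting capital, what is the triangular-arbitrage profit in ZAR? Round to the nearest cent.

Profitable loop is ZAR → AUD → MXN → ZAR:
ZAR 65,574,000.00 × 0.086668 = AUD 5,683,167.43
AUD 5,683,167.43 ÷ 0.081659 = MXN 69,596,338.82
MXN 69,596,338.82 ÷ 1.0297 = ZAR 67,588,947.09
Profit = ZAR 67,588,947.09 − ZAR 65,574,000.00

Profit: ZAR 2,014,947.09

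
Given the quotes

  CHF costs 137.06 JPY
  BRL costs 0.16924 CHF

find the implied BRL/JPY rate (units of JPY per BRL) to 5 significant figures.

1 BRL × 0.16924 = 0.16924 CHF
0.16924 CHF × 137.06 = 23.196 JPY

BRL/JPY = 23.196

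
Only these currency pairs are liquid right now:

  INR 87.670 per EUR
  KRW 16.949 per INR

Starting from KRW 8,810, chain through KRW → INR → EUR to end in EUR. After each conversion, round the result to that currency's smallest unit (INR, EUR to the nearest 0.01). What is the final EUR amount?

KRW 8,810 ÷ 16.949 = INR 519.79
INR 519.79 ÷ 87.670 = EUR 5.93

EUR 5.93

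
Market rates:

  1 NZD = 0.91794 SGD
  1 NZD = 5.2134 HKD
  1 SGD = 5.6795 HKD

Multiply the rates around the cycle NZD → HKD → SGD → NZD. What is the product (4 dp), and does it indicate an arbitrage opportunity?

Around NZD → HKD → SGD → NZD: 1 × 5.2134 ÷ 5.6795 ÷ 0.91794 = 0.999992
Product ≈ 1 (deviation 0.001%, within rounding noise).

1.0000 (no arbitrage)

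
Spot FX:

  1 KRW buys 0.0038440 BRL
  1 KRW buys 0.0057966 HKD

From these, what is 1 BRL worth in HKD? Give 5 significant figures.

1 BRL ÷ 0.0038440 = 260.146 KRW
260.146 KRW × 0.0057966 = 1.50796 HKD

BRL/HKD = 1.5080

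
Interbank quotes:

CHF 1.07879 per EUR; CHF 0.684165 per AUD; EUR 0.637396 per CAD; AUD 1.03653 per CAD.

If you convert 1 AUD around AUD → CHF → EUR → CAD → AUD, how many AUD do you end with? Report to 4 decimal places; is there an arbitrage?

Around AUD → CHF → EUR → CAD → AUD: 1 × 0.684165 ÷ 1.07879 ÷ 0.637396 × 1.03653 = 1.031327
Product > 1; profitable direction is AUD → CHF → EUR → CAD → AUD.

1.0313 (arbitrage exists)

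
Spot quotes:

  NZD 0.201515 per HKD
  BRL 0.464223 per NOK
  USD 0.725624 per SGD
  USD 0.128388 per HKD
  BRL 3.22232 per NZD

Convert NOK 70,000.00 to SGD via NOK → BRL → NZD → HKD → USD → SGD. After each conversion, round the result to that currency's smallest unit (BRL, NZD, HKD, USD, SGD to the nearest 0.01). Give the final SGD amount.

NOK 70,000.00 × 0.464223 = BRL 32,495.61
BRL 32,495.61 ÷ 3.22232 = NZD 10,084.54
NZD 10,084.54 ÷ 0.201515 = HKD 50,043.62
HKD 50,043.62 × 0.128388 = USD 6,425.00
USD 6,425.00 ÷ 0.725624 = SGD 8,854.45

SGD 8,854.45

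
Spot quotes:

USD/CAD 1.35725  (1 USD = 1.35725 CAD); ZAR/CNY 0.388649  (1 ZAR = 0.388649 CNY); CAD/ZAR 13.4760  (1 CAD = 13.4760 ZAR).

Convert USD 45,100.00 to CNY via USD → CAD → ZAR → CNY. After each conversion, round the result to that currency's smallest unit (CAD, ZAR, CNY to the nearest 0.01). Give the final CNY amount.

CNY 320,593.70

USD 45,100.00 × 1.35725 = CAD 61,211.98
CAD 61,211.98 × 13.4760 = ZAR 824,892.64
ZAR 824,892.64 × 0.388649 = CNY 320,593.70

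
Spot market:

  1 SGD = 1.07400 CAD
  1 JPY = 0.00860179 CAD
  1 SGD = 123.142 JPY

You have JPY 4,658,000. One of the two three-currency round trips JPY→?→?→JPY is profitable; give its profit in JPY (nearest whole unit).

Profitable loop is JPY → SGD → CAD → JPY:
JPY 4,658,000 ÷ 123.142 = SGD 37,826.25
SGD 37,826.25 × 1.07400 = CAD 40,625.39
CAD 40,625.39 ÷ 0.00860179 = JPY 4,722,900
Profit = JPY 4,722,900 − JPY 4,658,000

Profit: JPY 64,900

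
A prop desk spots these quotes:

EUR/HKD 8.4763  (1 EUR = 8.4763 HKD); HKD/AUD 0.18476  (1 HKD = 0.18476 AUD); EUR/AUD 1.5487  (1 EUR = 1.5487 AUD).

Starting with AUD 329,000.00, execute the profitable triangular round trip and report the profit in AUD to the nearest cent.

Profit: AUD 3,692.39

Profitable loop is AUD → EUR → HKD → AUD:
AUD 329,000.00 ÷ 1.5487 = EUR 212,436.24
EUR 212,436.24 × 8.4763 = HKD 1,800,673.27
HKD 1,800,673.27 × 0.18476 = AUD 332,692.39
Profit = AUD 332,692.39 − AUD 329,000.00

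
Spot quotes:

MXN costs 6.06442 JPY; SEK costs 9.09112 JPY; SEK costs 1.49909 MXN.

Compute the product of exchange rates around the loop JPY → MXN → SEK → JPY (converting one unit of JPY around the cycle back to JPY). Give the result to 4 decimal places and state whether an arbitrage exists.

1.0000 (no arbitrage)

Around JPY → MXN → SEK → JPY: 1 ÷ 6.06442 ÷ 1.49909 × 9.09112 = 1.000001
Product ≈ 1 (deviation 0.000%, within rounding noise).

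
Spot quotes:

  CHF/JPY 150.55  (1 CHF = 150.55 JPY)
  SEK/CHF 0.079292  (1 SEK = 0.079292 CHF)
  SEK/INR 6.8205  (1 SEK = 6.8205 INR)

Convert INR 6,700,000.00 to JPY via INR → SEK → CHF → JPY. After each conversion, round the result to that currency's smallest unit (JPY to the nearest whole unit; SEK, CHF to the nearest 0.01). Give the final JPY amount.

JPY 11,726,508

INR 6,700,000.00 ÷ 6.8205 = SEK 982,332.67
SEK 982,332.67 × 0.079292 = CHF 77,891.12
CHF 77,891.12 × 150.55 = JPY 11,726,508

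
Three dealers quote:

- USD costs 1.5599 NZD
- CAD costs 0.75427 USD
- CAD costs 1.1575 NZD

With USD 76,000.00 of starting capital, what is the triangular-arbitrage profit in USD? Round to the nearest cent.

Profit: USD 1,253.15

Profitable loop is USD → NZD → CAD → USD:
USD 76,000.00 × 1.5599 = NZD 118,552.40
NZD 118,552.40 ÷ 1.1575 = CAD 102,421.08
CAD 102,421.08 × 0.75427 = USD 77,253.15
Profit = USD 77,253.15 − USD 76,000.00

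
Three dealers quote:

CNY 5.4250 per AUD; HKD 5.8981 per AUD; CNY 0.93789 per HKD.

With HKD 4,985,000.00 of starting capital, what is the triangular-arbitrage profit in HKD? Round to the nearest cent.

Profit: HKD 98,109.40

Profitable loop is HKD → CNY → AUD → HKD:
HKD 4,985,000.00 × 0.93789 = CNY 4,675,381.65
CNY 4,675,381.65 ÷ 5.4250 = AUD 861,821.50
AUD 861,821.50 × 5.8981 = HKD 5,083,109.40
Profit = HKD 5,083,109.40 − HKD 4,985,000.00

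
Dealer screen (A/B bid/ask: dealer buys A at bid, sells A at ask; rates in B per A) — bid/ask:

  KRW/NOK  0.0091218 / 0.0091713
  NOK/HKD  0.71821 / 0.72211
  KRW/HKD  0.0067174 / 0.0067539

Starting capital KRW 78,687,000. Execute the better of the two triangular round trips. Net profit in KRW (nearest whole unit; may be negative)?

Best loop KRW → HKD → NOK → KRW:
KRW 78,687,000 × 0.0067174 (sell KRW at bid) = HKD 528,572.05
HKD 528,572.05 ÷ 0.72211 (buy NOK at ask) = NOK 731,982.74
NOK 731,982.74 ÷ 0.0091713 (buy KRW at ask) = KRW 79,812,321

Net profit: KRW 1,125,321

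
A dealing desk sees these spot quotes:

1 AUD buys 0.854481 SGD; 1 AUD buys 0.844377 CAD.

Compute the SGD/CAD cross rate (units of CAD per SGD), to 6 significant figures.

SGD/CAD = 0.988175

1 SGD ÷ 0.854481 = 1.1703 AUD
1.1703 AUD × 0.844377 = 0.988175 CAD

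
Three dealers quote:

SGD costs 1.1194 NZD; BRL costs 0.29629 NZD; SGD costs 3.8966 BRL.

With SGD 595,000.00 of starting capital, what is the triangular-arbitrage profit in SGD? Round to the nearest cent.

Profit: SGD 18,669.42

Profitable loop is SGD → BRL → NZD → SGD:
SGD 595,000.00 × 3.8966 = BRL 2,318,477.00
BRL 2,318,477.00 × 0.29629 = NZD 686,941.55
NZD 686,941.55 ÷ 1.1194 = SGD 613,669.42
Profit = SGD 613,669.42 − SGD 595,000.00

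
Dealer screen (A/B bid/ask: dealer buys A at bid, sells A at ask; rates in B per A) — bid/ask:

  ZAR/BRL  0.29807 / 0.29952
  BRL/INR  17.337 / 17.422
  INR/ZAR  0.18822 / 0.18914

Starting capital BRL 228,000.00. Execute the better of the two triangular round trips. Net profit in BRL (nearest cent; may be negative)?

Net profit: BRL 3,008.32

Best loop BRL → ZAR → INR → BRL:
BRL 228,000.00 ÷ 0.29952 (buy ZAR at ask) = ZAR 761,217.95
ZAR 761,217.95 ÷ 0.18914 (buy INR at ask) = INR 4,024,626.99
INR 4,024,626.99 ÷ 17.422 (buy BRL at ask) = BRL 231,008.32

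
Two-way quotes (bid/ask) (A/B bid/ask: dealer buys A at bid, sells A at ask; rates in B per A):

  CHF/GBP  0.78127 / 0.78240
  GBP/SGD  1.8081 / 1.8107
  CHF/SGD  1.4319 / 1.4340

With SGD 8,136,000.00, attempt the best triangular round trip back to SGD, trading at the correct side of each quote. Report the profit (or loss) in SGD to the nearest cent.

Net profit: SGD 87,340.73

Best loop SGD → GBP → CHF → SGD:
SGD 8,136,000.00 ÷ 1.8107 (buy GBP at ask) = GBP 4,493,289.89
GBP 4,493,289.89 ÷ 0.78240 (buy CHF at ask) = CHF 5,742,957.42
CHF 5,742,957.42 × 1.4319 (sell CHF at bid) = SGD 8,223,340.73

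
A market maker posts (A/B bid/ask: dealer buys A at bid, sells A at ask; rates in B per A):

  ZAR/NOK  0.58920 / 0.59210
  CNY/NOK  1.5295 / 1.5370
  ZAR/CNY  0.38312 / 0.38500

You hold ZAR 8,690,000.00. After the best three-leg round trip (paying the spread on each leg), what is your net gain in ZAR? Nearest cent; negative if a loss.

Net result: ZAR -37,374.29 (no profitable arbitrage after spreads)

Best loop ZAR → NOK → CNY → ZAR:
ZAR 8,690,000.00 × 0.58920 (sell ZAR at bid) = NOK 5,120,148.00
NOK 5,120,148.00 ÷ 1.5370 (buy CNY at ask) = CNY 3,331,260.90
CNY 3,331,260.90 ÷ 0.38500 (buy ZAR at ask) = ZAR 8,652,625.71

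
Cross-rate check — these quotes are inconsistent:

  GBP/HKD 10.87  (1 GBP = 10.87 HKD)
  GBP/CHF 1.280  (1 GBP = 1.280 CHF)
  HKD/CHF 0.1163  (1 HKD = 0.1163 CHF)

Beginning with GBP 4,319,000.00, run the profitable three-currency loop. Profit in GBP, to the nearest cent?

Profitable loop is GBP → CHF → HKD → GBP:
GBP 4,319,000.00 × 1.280 = CHF 5,528,320.00
CHF 5,528,320.00 ÷ 0.1163 = HKD 47,534,995.70
HKD 47,534,995.70 ÷ 10.87 = GBP 4,373,044.68
Profit = GBP 4,373,044.68 − GBP 4,319,000.00

Profit: GBP 54,044.68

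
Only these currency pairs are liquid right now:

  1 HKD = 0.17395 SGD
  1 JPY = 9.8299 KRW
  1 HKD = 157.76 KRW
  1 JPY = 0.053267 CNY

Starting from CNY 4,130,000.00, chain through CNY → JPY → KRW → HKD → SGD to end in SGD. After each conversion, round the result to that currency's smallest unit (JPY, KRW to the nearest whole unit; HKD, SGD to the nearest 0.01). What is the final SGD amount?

SGD 840,365.96

CNY 4,130,000.00 ÷ 0.053267 = JPY 77,533,933
JPY 77,533,933 × 9.8299 = KRW 762,150,808
KRW 762,150,808 ÷ 157.76 = HKD 4,831,077.64
HKD 4,831,077.64 × 0.17395 = SGD 840,365.96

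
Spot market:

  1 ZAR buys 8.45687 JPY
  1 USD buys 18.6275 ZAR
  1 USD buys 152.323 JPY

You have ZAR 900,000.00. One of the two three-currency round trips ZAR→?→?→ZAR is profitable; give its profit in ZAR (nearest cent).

Profitable loop is ZAR → JPY → USD → ZAR:
ZAR 900,000.00 × 8.45687 = JPY 7,611,183
JPY 7,611,183 ÷ 152.323 = USD 49,967.39
USD 49,967.39 × 18.6275 = ZAR 930,767.59
Profit = ZAR 930,767.59 − ZAR 900,000.00

Profit: ZAR 30,767.59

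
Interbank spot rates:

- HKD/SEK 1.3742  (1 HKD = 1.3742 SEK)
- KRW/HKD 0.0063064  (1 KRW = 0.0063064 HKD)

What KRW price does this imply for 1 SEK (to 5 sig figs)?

1 SEK ÷ 1.3742 = 0.727696 HKD
0.727696 HKD ÷ 0.0063064 = 115.39 KRW

SEK/KRW = 115.39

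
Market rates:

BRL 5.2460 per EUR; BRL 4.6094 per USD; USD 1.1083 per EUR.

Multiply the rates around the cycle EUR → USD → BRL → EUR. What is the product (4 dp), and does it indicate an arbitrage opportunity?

0.9738 (arbitrage exists)

Around EUR → USD → BRL → EUR: 1 × 1.1083 × 4.6094 ÷ 5.2460 = 0.973808
Product < 1; profitable direction is EUR → BRL → USD → EUR.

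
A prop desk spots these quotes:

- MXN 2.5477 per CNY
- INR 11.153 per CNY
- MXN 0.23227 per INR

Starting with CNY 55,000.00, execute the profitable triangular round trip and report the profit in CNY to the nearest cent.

Profitable loop is CNY → INR → MXN → CNY:
CNY 55,000.00 × 11.153 = INR 613,415.00
INR 613,415.00 × 0.23227 = MXN 142,477.90
MXN 142,477.90 ÷ 2.5477 = CNY 55,924.13
Profit = CNY 55,924.13 − CNY 55,000.00

Profit: CNY 924.13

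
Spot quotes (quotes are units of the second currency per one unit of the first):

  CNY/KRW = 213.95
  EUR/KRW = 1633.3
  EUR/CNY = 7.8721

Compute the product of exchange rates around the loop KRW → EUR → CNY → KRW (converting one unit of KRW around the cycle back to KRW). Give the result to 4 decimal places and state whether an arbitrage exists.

1.0312 (arbitrage exists)

Around KRW → EUR → CNY → KRW: 1 ÷ 1633.3 × 7.8721 × 213.95 = 1.031186
Product > 1; profitable direction is KRW → EUR → CNY → KRW.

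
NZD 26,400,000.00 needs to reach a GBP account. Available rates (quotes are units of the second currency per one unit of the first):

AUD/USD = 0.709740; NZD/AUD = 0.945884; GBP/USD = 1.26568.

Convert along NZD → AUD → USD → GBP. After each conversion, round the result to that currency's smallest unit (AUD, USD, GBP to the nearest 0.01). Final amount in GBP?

GBP 14,002,873.67

NZD 26,400,000.00 × 0.945884 = AUD 24,971,337.60
AUD 24,971,337.60 × 0.709740 = USD 17,723,157.15
USD 17,723,157.15 ÷ 1.26568 = GBP 14,002,873.67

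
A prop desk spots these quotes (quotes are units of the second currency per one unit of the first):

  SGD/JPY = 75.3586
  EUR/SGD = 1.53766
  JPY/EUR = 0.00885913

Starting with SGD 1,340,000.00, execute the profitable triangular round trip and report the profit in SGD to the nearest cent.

Profit: SGD 35,590.00

Profitable loop is SGD → JPY → EUR → SGD:
SGD 1,340,000.00 × 75.3586 = JPY 100,980,524
JPY 100,980,524 × 0.00885913 = EUR 894,599.59
EUR 894,599.59 × 1.53766 = SGD 1,375,590.00
Profit = SGD 1,375,590.00 − SGD 1,340,000.00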